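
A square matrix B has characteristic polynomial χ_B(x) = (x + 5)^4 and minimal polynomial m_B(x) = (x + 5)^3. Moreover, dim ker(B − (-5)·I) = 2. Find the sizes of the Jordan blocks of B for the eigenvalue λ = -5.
Block sizes for λ = -5: [3, 1]

Step 1 — from the characteristic polynomial, algebraic multiplicity of λ = -5 is 4. From dim ker(B − (-5)·I) = 2, there are exactly 2 Jordan blocks for λ = -5.
Step 2 — from the minimal polynomial, the factor (x + 5)^3 tells us the largest block for λ = -5 has size 3.
Step 3 — with total size 4, 2 blocks, and largest block 3, the block sizes (in nonincreasing order) are [3, 1].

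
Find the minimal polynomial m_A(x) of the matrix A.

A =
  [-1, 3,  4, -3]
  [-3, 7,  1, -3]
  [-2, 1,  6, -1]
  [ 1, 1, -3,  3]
x^4 - 15*x^3 + 84*x^2 - 208*x + 192

The characteristic polynomial is χ_A(x) = (x - 4)^3*(x - 3), so the eigenvalues are known. The minimal polynomial is
  m_A(x) = Π_λ (x − λ)^{k_λ}
where k_λ is the size of the *largest* Jordan block for λ (equivalently, the smallest k with (A − λI)^k v = 0 for every generalised eigenvector v of λ).

  λ = 3: largest Jordan block has size 1, contributing (x − 3)
  λ = 4: largest Jordan block has size 3, contributing (x − 4)^3

So m_A(x) = (x - 4)^3*(x - 3) = x^4 - 15*x^3 + 84*x^2 - 208*x + 192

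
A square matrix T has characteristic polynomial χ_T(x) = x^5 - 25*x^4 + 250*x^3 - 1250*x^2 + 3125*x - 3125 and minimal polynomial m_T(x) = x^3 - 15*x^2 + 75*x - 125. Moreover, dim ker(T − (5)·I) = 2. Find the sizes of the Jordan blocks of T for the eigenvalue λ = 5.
Block sizes for λ = 5: [3, 2]

Step 1 — from the characteristic polynomial, algebraic multiplicity of λ = 5 is 5. From dim ker(T − (5)·I) = 2, there are exactly 2 Jordan blocks for λ = 5.
Step 2 — from the minimal polynomial, the factor (x − 5)^3 tells us the largest block for λ = 5 has size 3.
Step 3 — with total size 5, 2 blocks, and largest block 3, the block sizes (in nonincreasing order) are [3, 2].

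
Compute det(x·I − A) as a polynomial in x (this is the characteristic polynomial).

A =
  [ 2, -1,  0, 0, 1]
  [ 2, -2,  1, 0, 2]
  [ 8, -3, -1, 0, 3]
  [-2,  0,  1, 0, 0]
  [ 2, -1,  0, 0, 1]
x^5

Expanding det(x·I − A) (e.g. by cofactor expansion or by noting that A is similar to its Jordan form J, which has the same characteristic polynomial as A) gives
  χ_A(x) = x^5
which factors as x^5. The eigenvalues (with algebraic multiplicities) are λ = 0 with multiplicity 5.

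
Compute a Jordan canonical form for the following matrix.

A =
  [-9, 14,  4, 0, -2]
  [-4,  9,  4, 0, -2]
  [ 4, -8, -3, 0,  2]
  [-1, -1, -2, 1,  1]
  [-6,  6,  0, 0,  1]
J_1(-5) ⊕ J_2(1) ⊕ J_1(1) ⊕ J_1(1)

The characteristic polynomial is
  det(x·I − A) = x^5 + x^4 - 14*x^3 + 26*x^2 - 19*x + 5 = (x - 1)^4*(x + 5)

Eigenvalues and multiplicities (the geometric multiplicity of λ is n − rank(A − λI), which equals the number of Jordan blocks for λ):
  λ = -5: algebraic multiplicity = 1, geometric multiplicity = 1
  λ = 1: algebraic multiplicity = 4, geometric multiplicity = 3

Determining the block sizes for each eigenvalue:
  λ = -5: one block (gm = 1), so the single block has size am = 1 → block sizes [1]
  λ = 1: 3 blocks summing to 4 forces exactly one block of size 2 and the rest size 1 → block sizes [2, 1, 1]

Assembling the blocks gives a Jordan form
J =
  [-5, 0, 0, 0, 0]
  [ 0, 1, 1, 0, 0]
  [ 0, 0, 1, 0, 0]
  [ 0, 0, 0, 1, 0]
  [ 0, 0, 0, 0, 1]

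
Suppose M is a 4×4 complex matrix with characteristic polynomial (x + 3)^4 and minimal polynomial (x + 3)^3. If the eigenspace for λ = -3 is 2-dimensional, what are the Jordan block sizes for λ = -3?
Block sizes for λ = -3: [3, 1]

Step 1 — from the characteristic polynomial, algebraic multiplicity of λ = -3 is 4. From dim ker(M − (-3)·I) = 2, there are exactly 2 Jordan blocks for λ = -3.
Step 2 — from the minimal polynomial, the factor (x + 3)^3 tells us the largest block for λ = -3 has size 3.
Step 3 — with total size 4, 2 blocks, and largest block 3, the block sizes (in nonincreasing order) are [3, 1].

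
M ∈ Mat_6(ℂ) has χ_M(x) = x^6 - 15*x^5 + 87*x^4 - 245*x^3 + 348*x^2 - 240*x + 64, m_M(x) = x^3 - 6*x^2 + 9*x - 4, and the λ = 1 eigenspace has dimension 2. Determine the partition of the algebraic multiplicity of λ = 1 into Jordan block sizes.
Block sizes for λ = 1: [2, 1]

Step 1 — from the characteristic polynomial, algebraic multiplicity of λ = 1 is 3. From dim ker(M − (1)·I) = 2, there are exactly 2 Jordan blocks for λ = 1.
Step 2 — from the minimal polynomial, the factor (x − 1)^2 tells us the largest block for λ = 1 has size 2.
Step 3 — with total size 3, 2 blocks, and largest block 2, the block sizes (in nonincreasing order) are [2, 1].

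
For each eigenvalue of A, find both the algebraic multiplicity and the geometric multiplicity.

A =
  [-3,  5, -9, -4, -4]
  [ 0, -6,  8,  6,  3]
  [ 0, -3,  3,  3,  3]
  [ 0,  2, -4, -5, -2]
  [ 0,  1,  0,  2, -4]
λ = -3: alg = 5, geom = 2

Step 1 — factor the characteristic polynomial to read off the algebraic multiplicities:
  χ_A(x) = (x + 3)^5

Step 2 — compute geometric multiplicities via the rank-nullity identity g(λ) = n − rank(A − λI):
  rank(A − (-3)·I) = 3, so dim ker(A − (-3)·I) = n − 3 = 2

Summary:
  λ = -3: algebraic multiplicity = 5, geometric multiplicity = 2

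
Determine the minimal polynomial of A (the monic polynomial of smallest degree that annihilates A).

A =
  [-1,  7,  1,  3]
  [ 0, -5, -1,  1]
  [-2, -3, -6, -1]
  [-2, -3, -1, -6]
x^4 + 18*x^3 + 120*x^2 + 350*x + 375

The characteristic polynomial is χ_A(x) = (x + 3)*(x + 5)^3, so the eigenvalues are known. The minimal polynomial is
  m_A(x) = Π_λ (x − λ)^{k_λ}
where k_λ is the size of the *largest* Jordan block for λ (equivalently, the smallest k with (A − λI)^k v = 0 for every generalised eigenvector v of λ).

  λ = -5: largest Jordan block has size 3, contributing (x + 5)^3
  λ = -3: largest Jordan block has size 1, contributing (x + 3)

So m_A(x) = (x + 3)*(x + 5)^3 = x^4 + 18*x^3 + 120*x^2 + 350*x + 375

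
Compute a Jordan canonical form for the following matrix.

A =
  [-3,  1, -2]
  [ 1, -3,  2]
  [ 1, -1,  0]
J_2(-2) ⊕ J_1(-2)

The characteristic polynomial is
  det(x·I − A) = x^3 + 6*x^2 + 12*x + 8 = (x + 2)^3

Eigenvalues and multiplicities (the geometric multiplicity of λ is n − rank(A − λI), which equals the number of Jordan blocks for λ):
  λ = -2: algebraic multiplicity = 3, geometric multiplicity = 2

Determining the block sizes for each eigenvalue:
  λ = -2: 2 blocks summing to 3 forces exactly one block of size 2 and the rest size 1 → block sizes [2, 1]

Assembling the blocks gives a Jordan form
J =
  [-2,  1,  0]
  [ 0, -2,  0]
  [ 0,  0, -2]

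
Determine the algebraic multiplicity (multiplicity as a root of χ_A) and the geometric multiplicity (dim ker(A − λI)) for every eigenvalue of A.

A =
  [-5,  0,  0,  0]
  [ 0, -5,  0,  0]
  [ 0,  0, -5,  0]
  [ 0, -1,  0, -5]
λ = -5: alg = 4, geom = 3

Step 1 — factor the characteristic polynomial to read off the algebraic multiplicities:
  χ_A(x) = (x + 5)^4

Step 2 — compute geometric multiplicities via the rank-nullity identity g(λ) = n − rank(A − λI):
  rank(A − (-5)·I) = 1, so dim ker(A − (-5)·I) = n − 1 = 3

Summary:
  λ = -5: algebraic multiplicity = 4, geometric multiplicity = 3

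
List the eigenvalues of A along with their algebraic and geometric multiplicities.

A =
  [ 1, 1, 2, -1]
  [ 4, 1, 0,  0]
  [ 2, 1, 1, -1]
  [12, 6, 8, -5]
λ = -1: alg = 3, geom = 2; λ = 1: alg = 1, geom = 1

Step 1 — factor the characteristic polynomial to read off the algebraic multiplicities:
  χ_A(x) = (x - 1)*(x + 1)^3

Step 2 — compute geometric multiplicities via the rank-nullity identity g(λ) = n − rank(A − λI):
  rank(A − (-1)·I) = 2, so dim ker(A − (-1)·I) = n − 2 = 2
  rank(A − (1)·I) = 3, so dim ker(A − (1)·I) = n − 3 = 1

Summary:
  λ = -1: algebraic multiplicity = 3, geometric multiplicity = 2
  λ = 1: algebraic multiplicity = 1, geometric multiplicity = 1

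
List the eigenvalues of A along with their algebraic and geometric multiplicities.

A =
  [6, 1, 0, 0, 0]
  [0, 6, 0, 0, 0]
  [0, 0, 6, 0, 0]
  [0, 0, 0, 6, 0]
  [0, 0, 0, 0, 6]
λ = 6: alg = 5, geom = 4

Step 1 — factor the characteristic polynomial to read off the algebraic multiplicities:
  χ_A(x) = (x - 6)^5

Step 2 — compute geometric multiplicities via the rank-nullity identity g(λ) = n − rank(A − λI):
  rank(A − (6)·I) = 1, so dim ker(A − (6)·I) = n − 1 = 4

Summary:
  λ = 6: algebraic multiplicity = 5, geometric multiplicity = 4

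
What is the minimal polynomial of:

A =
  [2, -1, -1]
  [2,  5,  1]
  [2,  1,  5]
x^2 - 8*x + 16

The characteristic polynomial is χ_A(x) = (x - 4)^3, so the eigenvalues are known. The minimal polynomial is
  m_A(x) = Π_λ (x − λ)^{k_λ}
where k_λ is the size of the *largest* Jordan block for λ (equivalently, the smallest k with (A − λI)^k v = 0 for every generalised eigenvector v of λ).

  λ = 4: largest Jordan block has size 2, contributing (x − 4)^2

So m_A(x) = (x - 4)^2 = x^2 - 8*x + 16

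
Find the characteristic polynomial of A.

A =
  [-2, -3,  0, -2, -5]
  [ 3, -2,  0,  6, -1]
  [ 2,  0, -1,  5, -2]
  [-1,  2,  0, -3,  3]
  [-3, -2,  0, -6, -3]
x^5 + 11*x^4 + 43*x^3 + 73*x^2 + 56*x + 16

Expanding det(x·I − A) (e.g. by cofactor expansion or by noting that A is similar to its Jordan form J, which has the same characteristic polynomial as A) gives
  χ_A(x) = x^5 + 11*x^4 + 43*x^3 + 73*x^2 + 56*x + 16
which factors as (x + 1)^3*(x + 4)^2. The eigenvalues (with algebraic multiplicities) are λ = -4 with multiplicity 2, λ = -1 with multiplicity 3.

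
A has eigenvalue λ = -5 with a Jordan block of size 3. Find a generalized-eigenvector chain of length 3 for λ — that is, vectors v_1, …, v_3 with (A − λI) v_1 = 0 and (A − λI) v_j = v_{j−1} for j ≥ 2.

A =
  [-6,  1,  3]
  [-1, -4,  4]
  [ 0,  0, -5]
A Jordan chain for λ = -5 of length 3:
v_1 = (1, 1, 0)ᵀ
v_2 = (3, 4, 0)ᵀ
v_3 = (0, 0, 1)ᵀ

Let N = A − (-5)·I. We want v_3 with N^3 v_3 = 0 but N^2 v_3 ≠ 0; then v_{j-1} := N · v_j for j = 3, …, 2.

Pick v_3 = (0, 0, 1)ᵀ.
Then v_2 = N · v_3 = (3, 4, 0)ᵀ.
Then v_1 = N · v_2 = (1, 1, 0)ᵀ.

Sanity check: (A − (-5)·I) v_1 = (0, 0, 0)ᵀ = 0. ✓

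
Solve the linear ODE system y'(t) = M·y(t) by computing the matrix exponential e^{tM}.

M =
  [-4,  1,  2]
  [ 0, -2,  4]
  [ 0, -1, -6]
e^{tM} =
  [exp(-4*t), t*exp(-4*t), 2*t*exp(-4*t)]
  [0, 2*t*exp(-4*t) + exp(-4*t), 4*t*exp(-4*t)]
  [0, -t*exp(-4*t), -2*t*exp(-4*t) + exp(-4*t)]

Strategy: write M = P · J · P⁻¹ where J is a Jordan canonical form, so e^{tM} = P · e^{tJ} · P⁻¹, and e^{tJ} can be computed block-by-block.

M has Jordan form
J =
  [-4,  1,  0]
  [ 0, -4,  0]
  [ 0,  0, -4]
(up to reordering of blocks).

Per-block formulas:
  For a 1×1 block at λ = -4: exp(t · [-4]) = [e^(-4t)].
  For a 2×2 Jordan block J_2(-4): exp(t · J_2(-4)) = e^(-4t)·(I + t·N), where N is the 2×2 nilpotent shift.

After assembling e^{tJ} and conjugating by P, we get:

e^{tM} =
  [exp(-4*t), t*exp(-4*t), 2*t*exp(-4*t)]
  [0, 2*t*exp(-4*t) + exp(-4*t), 4*t*exp(-4*t)]
  [0, -t*exp(-4*t), -2*t*exp(-4*t) + exp(-4*t)]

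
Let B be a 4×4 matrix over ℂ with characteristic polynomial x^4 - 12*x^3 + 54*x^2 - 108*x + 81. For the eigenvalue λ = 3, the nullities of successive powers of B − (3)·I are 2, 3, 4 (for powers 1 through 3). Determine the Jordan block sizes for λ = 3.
Block sizes for λ = 3: [3, 1]

From the dimensions of kernels of powers, the number of Jordan blocks of size at least j is d_j − d_{j−1} where d_j = dim ker(N^j) (with d_0 = 0). Computing the differences gives [2, 1, 1].
The number of blocks of size exactly k is (#blocks of size ≥ k) − (#blocks of size ≥ k + 1), so the partition is: 1 block(s) of size 1, 1 block(s) of size 3.
In nonincreasing order the block sizes are [3, 1].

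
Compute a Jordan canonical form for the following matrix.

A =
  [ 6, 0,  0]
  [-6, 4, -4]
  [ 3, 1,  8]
J_2(6) ⊕ J_1(6)

The characteristic polynomial is
  det(x·I − A) = x^3 - 18*x^2 + 108*x - 216 = (x - 6)^3

Eigenvalues and multiplicities (the geometric multiplicity of λ is n − rank(A − λI), which equals the number of Jordan blocks for λ):
  λ = 6: algebraic multiplicity = 3, geometric multiplicity = 2

Determining the block sizes for each eigenvalue:
  λ = 6: 2 blocks summing to 3 forces exactly one block of size 2 and the rest size 1 → block sizes [2, 1]

Assembling the blocks gives a Jordan form
J =
  [6, 1, 0]
  [0, 6, 0]
  [0, 0, 6]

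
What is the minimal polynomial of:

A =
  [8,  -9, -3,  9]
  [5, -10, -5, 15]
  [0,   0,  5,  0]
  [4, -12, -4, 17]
x^2 - 10*x + 25

The characteristic polynomial is χ_A(x) = (x - 5)^4, so the eigenvalues are known. The minimal polynomial is
  m_A(x) = Π_λ (x − λ)^{k_λ}
where k_λ is the size of the *largest* Jordan block for λ (equivalently, the smallest k with (A − λI)^k v = 0 for every generalised eigenvector v of λ).

  λ = 5: largest Jordan block has size 2, contributing (x − 5)^2

So m_A(x) = (x - 5)^2 = x^2 - 10*x + 25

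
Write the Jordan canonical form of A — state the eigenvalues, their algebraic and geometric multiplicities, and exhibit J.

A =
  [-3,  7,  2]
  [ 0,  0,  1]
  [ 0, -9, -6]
J_3(-3)

The characteristic polynomial is
  det(x·I − A) = x^3 + 9*x^2 + 27*x + 27 = (x + 3)^3

Eigenvalues and multiplicities (the geometric multiplicity of λ is n − rank(A − λI), which equals the number of Jordan blocks for λ):
  λ = -3: algebraic multiplicity = 3, geometric multiplicity = 1

Determining the block sizes for each eigenvalue:
  λ = -3: one block (gm = 1), so the single block has size am = 3 → block sizes [3]

Assembling the blocks gives a Jordan form
J =
  [-3,  1,  0]
  [ 0, -3,  1]
  [ 0,  0, -3]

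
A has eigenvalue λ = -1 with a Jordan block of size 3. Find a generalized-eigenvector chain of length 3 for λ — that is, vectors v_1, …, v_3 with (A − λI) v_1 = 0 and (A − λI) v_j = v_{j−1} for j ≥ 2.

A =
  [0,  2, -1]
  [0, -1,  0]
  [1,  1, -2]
A Jordan chain for λ = -1 of length 3:
v_1 = (1, 0, 1)ᵀ
v_2 = (2, 0, 1)ᵀ
v_3 = (0, 1, 0)ᵀ

Let N = A − (-1)·I. We want v_3 with N^3 v_3 = 0 but N^2 v_3 ≠ 0; then v_{j-1} := N · v_j for j = 3, …, 2.

Pick v_3 = (0, 1, 0)ᵀ.
Then v_2 = N · v_3 = (2, 0, 1)ᵀ.
Then v_1 = N · v_2 = (1, 0, 1)ᵀ.

Sanity check: (A − (-1)·I) v_1 = (0, 0, 0)ᵀ = 0. ✓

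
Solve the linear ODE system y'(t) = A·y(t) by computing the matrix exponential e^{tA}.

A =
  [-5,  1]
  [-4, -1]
e^{tA} =
  [-2*t*exp(-3*t) + exp(-3*t), t*exp(-3*t)]
  [-4*t*exp(-3*t), 2*t*exp(-3*t) + exp(-3*t)]

Strategy: write A = P · J · P⁻¹ where J is a Jordan canonical form, so e^{tA} = P · e^{tJ} · P⁻¹, and e^{tJ} can be computed block-by-block.

A has Jordan form
J =
  [-3,  1]
  [ 0, -3]
(up to reordering of blocks).

Per-block formulas:
  For a 2×2 Jordan block J_2(-3): exp(t · J_2(-3)) = e^(-3t)·(I + t·N), where N is the 2×2 nilpotent shift.

After assembling e^{tJ} and conjugating by P, we get:

e^{tA} =
  [-2*t*exp(-3*t) + exp(-3*t), t*exp(-3*t)]
  [-4*t*exp(-3*t), 2*t*exp(-3*t) + exp(-3*t)]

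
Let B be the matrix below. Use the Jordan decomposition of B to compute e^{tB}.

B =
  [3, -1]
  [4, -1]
e^{tB} =
  [2*t*exp(t) + exp(t), -t*exp(t)]
  [4*t*exp(t), -2*t*exp(t) + exp(t)]

Strategy: write B = P · J · P⁻¹ where J is a Jordan canonical form, so e^{tB} = P · e^{tJ} · P⁻¹, and e^{tJ} can be computed block-by-block.

B has Jordan form
J =
  [1, 1]
  [0, 1]
(up to reordering of blocks).

Per-block formulas:
  For a 2×2 Jordan block J_2(1): exp(t · J_2(1)) = e^(1t)·(I + t·N), where N is the 2×2 nilpotent shift.

After assembling e^{tJ} and conjugating by P, we get:

e^{tB} =
  [2*t*exp(t) + exp(t), -t*exp(t)]
  [4*t*exp(t), -2*t*exp(t) + exp(t)]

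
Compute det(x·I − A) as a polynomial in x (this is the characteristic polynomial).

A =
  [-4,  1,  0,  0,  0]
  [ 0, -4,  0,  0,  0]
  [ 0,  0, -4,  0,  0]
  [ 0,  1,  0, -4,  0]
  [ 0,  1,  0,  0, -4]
x^5 + 20*x^4 + 160*x^3 + 640*x^2 + 1280*x + 1024

Expanding det(x·I − A) (e.g. by cofactor expansion or by noting that A is similar to its Jordan form J, which has the same characteristic polynomial as A) gives
  χ_A(x) = x^5 + 20*x^4 + 160*x^3 + 640*x^2 + 1280*x + 1024
which factors as (x + 4)^5. The eigenvalues (with algebraic multiplicities) are λ = -4 with multiplicity 5.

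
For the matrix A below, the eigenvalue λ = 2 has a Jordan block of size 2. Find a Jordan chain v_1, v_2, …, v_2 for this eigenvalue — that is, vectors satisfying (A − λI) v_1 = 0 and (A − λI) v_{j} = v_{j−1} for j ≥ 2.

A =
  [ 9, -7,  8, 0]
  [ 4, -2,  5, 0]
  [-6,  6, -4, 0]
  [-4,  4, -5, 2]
A Jordan chain for λ = 2 of length 2:
v_1 = (-1, -1, 0, 1)ᵀ
v_2 = (1, 0, -1, 0)ᵀ

Let N = A − (2)·I. We want v_2 with N^2 v_2 = 0 but N^1 v_2 ≠ 0; then v_{j-1} := N · v_j for j = 2, …, 2.

Pick v_2 = (1, 0, -1, 0)ᵀ.
Then v_1 = N · v_2 = (-1, -1, 0, 1)ᵀ.

Sanity check: (A − (2)·I) v_1 = (0, 0, 0, 0)ᵀ = 0. ✓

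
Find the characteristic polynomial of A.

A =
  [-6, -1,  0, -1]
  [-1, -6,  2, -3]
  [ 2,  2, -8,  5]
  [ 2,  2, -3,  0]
x^4 + 20*x^3 + 150*x^2 + 500*x + 625

Expanding det(x·I − A) (e.g. by cofactor expansion or by noting that A is similar to its Jordan form J, which has the same characteristic polynomial as A) gives
  χ_A(x) = x^4 + 20*x^3 + 150*x^2 + 500*x + 625
which factors as (x + 5)^4. The eigenvalues (with algebraic multiplicities) are λ = -5 with multiplicity 4.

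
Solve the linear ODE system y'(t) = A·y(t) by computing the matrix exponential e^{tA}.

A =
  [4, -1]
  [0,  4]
e^{tA} =
  [exp(4*t), -t*exp(4*t)]
  [0, exp(4*t)]

Strategy: write A = P · J · P⁻¹ where J is a Jordan canonical form, so e^{tA} = P · e^{tJ} · P⁻¹, and e^{tJ} can be computed block-by-block.

A has Jordan form
J =
  [4, 1]
  [0, 4]
(up to reordering of blocks).

Per-block formulas:
  For a 2×2 Jordan block J_2(4): exp(t · J_2(4)) = e^(4t)·(I + t·N), where N is the 2×2 nilpotent shift.

After assembling e^{tJ} and conjugating by P, we get:

e^{tA} =
  [exp(4*t), -t*exp(4*t)]
  [0, exp(4*t)]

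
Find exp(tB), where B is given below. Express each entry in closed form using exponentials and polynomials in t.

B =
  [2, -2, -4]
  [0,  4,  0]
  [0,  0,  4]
e^{tB} =
  [exp(2*t), -exp(4*t) + exp(2*t), -2*exp(4*t) + 2*exp(2*t)]
  [0, exp(4*t), 0]
  [0, 0, exp(4*t)]

Strategy: write B = P · J · P⁻¹ where J is a Jordan canonical form, so e^{tB} = P · e^{tJ} · P⁻¹, and e^{tJ} can be computed block-by-block.

B has Jordan form
J =
  [2, 0, 0]
  [0, 4, 0]
  [0, 0, 4]
(up to reordering of blocks).

Per-block formulas:
  For a 1×1 block at λ = 4: exp(t · [4]) = [e^(4t)].
  For a 1×1 block at λ = 2: exp(t · [2]) = [e^(2t)].

After assembling e^{tJ} and conjugating by P, we get:

e^{tB} =
  [exp(2*t), -exp(4*t) + exp(2*t), -2*exp(4*t) + 2*exp(2*t)]
  [0, exp(4*t), 0]
  [0, 0, exp(4*t)]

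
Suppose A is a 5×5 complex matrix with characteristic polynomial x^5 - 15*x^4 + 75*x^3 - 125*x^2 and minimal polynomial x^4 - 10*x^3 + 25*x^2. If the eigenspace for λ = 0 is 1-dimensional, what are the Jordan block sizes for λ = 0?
Block sizes for λ = 0: [2]

Step 1 — from the characteristic polynomial, algebraic multiplicity of λ = 0 is 2. From dim ker(A − (0)·I) = 1, there are exactly 1 Jordan blocks for λ = 0.
Step 2 — from the minimal polynomial, the factor (x − 0)^2 tells us the largest block for λ = 0 has size 2.
Step 3 — with total size 2, 1 blocks, and largest block 2, the block sizes (in nonincreasing order) are [2].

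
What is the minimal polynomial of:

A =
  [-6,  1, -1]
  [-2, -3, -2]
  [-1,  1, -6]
x^2 + 10*x + 25

The characteristic polynomial is χ_A(x) = (x + 5)^3, so the eigenvalues are known. The minimal polynomial is
  m_A(x) = Π_λ (x − λ)^{k_λ}
where k_λ is the size of the *largest* Jordan block for λ (equivalently, the smallest k with (A − λI)^k v = 0 for every generalised eigenvector v of λ).

  λ = -5: largest Jordan block has size 2, contributing (x + 5)^2

So m_A(x) = (x + 5)^2 = x^2 + 10*x + 25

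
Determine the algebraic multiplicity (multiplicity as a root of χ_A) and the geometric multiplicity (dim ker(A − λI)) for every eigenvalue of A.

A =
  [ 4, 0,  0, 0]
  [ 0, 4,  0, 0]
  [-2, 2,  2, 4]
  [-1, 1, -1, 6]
λ = 4: alg = 4, geom = 3

Step 1 — factor the characteristic polynomial to read off the algebraic multiplicities:
  χ_A(x) = (x - 4)^4

Step 2 — compute geometric multiplicities via the rank-nullity identity g(λ) = n − rank(A − λI):
  rank(A − (4)·I) = 1, so dim ker(A − (4)·I) = n − 1 = 3

Summary:
  λ = 4: algebraic multiplicity = 4, geometric multiplicity = 3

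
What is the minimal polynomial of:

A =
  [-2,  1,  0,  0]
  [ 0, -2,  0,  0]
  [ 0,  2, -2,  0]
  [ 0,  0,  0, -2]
x^2 + 4*x + 4

The characteristic polynomial is χ_A(x) = (x + 2)^4, so the eigenvalues are known. The minimal polynomial is
  m_A(x) = Π_λ (x − λ)^{k_λ}
where k_λ is the size of the *largest* Jordan block for λ (equivalently, the smallest k with (A − λI)^k v = 0 for every generalised eigenvector v of λ).

  λ = -2: largest Jordan block has size 2, contributing (x + 2)^2

So m_A(x) = (x + 2)^2 = x^2 + 4*x + 4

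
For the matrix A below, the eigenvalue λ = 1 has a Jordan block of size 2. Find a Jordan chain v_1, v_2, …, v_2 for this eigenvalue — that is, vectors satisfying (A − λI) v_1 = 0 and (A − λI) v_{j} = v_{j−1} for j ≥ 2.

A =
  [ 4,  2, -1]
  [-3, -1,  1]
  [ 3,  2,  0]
A Jordan chain for λ = 1 of length 2:
v_1 = (3, -3, 3)ᵀ
v_2 = (1, 0, 0)ᵀ

Let N = A − (1)·I. We want v_2 with N^2 v_2 = 0 but N^1 v_2 ≠ 0; then v_{j-1} := N · v_j for j = 2, …, 2.

Pick v_2 = (1, 0, 0)ᵀ.
Then v_1 = N · v_2 = (3, -3, 3)ᵀ.

Sanity check: (A − (1)·I) v_1 = (0, 0, 0)ᵀ = 0. ✓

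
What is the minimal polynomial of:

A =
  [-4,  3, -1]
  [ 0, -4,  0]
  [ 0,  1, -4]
x^3 + 12*x^2 + 48*x + 64

The characteristic polynomial is χ_A(x) = (x + 4)^3, so the eigenvalues are known. The minimal polynomial is
  m_A(x) = Π_λ (x − λ)^{k_λ}
where k_λ is the size of the *largest* Jordan block for λ (equivalently, the smallest k with (A − λI)^k v = 0 for every generalised eigenvector v of λ).

  λ = -4: largest Jordan block has size 3, contributing (x + 4)^3

So m_A(x) = (x + 4)^3 = x^3 + 12*x^2 + 48*x + 64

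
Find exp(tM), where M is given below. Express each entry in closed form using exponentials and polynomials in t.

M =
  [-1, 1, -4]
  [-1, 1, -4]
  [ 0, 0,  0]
e^{tM} =
  [1 - t, t, -4*t]
  [-t, t + 1, -4*t]
  [0, 0, 1]

Strategy: write M = P · J · P⁻¹ where J is a Jordan canonical form, so e^{tM} = P · e^{tJ} · P⁻¹, and e^{tJ} can be computed block-by-block.

M has Jordan form
J =
  [0, 1, 0]
  [0, 0, 0]
  [0, 0, 0]
(up to reordering of blocks).

Per-block formulas:
  For a 1×1 block at λ = 0: exp(t · [0]) = [e^(0t)].
  For a 2×2 Jordan block J_2(0): exp(t · J_2(0)) = e^(0t)·(I + t·N), where N is the 2×2 nilpotent shift.

After assembling e^{tJ} and conjugating by P, we get:

e^{tM} =
  [1 - t, t, -4*t]
  [-t, t + 1, -4*t]
  [0, 0, 1]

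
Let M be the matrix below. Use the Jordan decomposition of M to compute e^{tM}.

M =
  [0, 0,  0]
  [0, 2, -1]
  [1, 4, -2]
e^{tM} =
  [1, 0, 0]
  [-t^2/2, 2*t + 1, -t]
  [-t^2 + t, 4*t, 1 - 2*t]

Strategy: write M = P · J · P⁻¹ where J is a Jordan canonical form, so e^{tM} = P · e^{tJ} · P⁻¹, and e^{tJ} can be computed block-by-block.

M has Jordan form
J =
  [0, 1, 0]
  [0, 0, 1]
  [0, 0, 0]
(up to reordering of blocks).

Per-block formulas:
  For a 3×3 Jordan block J_3(0): exp(t · J_3(0)) = e^(0t)·(I + t·N + (t^2/2)·N^2), where N is the 3×3 nilpotent shift.

After assembling e^{tJ} and conjugating by P, we get:

e^{tM} =
  [1, 0, 0]
  [-t^2/2, 2*t + 1, -t]
  [-t^2 + t, 4*t, 1 - 2*t]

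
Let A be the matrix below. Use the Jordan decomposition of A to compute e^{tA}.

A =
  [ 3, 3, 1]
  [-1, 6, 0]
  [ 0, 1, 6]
e^{tA} =
  [t^2*exp(5*t)/2 - 2*t*exp(5*t) + exp(5*t), -t^2*exp(5*t) + 3*t*exp(5*t), -t^2*exp(5*t)/2 + t*exp(5*t)]
  [t^2*exp(5*t)/2 - t*exp(5*t), -t^2*exp(5*t) + t*exp(5*t) + exp(5*t), -t^2*exp(5*t)/2]
  [-t^2*exp(5*t)/2, t^2*exp(5*t) + t*exp(5*t), t^2*exp(5*t)/2 + t*exp(5*t) + exp(5*t)]

Strategy: write A = P · J · P⁻¹ where J is a Jordan canonical form, so e^{tA} = P · e^{tJ} · P⁻¹, and e^{tJ} can be computed block-by-block.

A has Jordan form
J =
  [5, 1, 0]
  [0, 5, 1]
  [0, 0, 5]
(up to reordering of blocks).

Per-block formulas:
  For a 3×3 Jordan block J_3(5): exp(t · J_3(5)) = e^(5t)·(I + t·N + (t^2/2)·N^2), where N is the 3×3 nilpotent shift.

After assembling e^{tJ} and conjugating by P, we get:

e^{tA} =
  [t^2*exp(5*t)/2 - 2*t*exp(5*t) + exp(5*t), -t^2*exp(5*t) + 3*t*exp(5*t), -t^2*exp(5*t)/2 + t*exp(5*t)]
  [t^2*exp(5*t)/2 - t*exp(5*t), -t^2*exp(5*t) + t*exp(5*t) + exp(5*t), -t^2*exp(5*t)/2]
  [-t^2*exp(5*t)/2, t^2*exp(5*t) + t*exp(5*t), t^2*exp(5*t)/2 + t*exp(5*t) + exp(5*t)]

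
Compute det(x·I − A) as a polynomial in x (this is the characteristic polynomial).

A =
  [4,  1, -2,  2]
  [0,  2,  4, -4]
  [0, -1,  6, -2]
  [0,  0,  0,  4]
x^4 - 16*x^3 + 96*x^2 - 256*x + 256

Expanding det(x·I − A) (e.g. by cofactor expansion or by noting that A is similar to its Jordan form J, which has the same characteristic polynomial as A) gives
  χ_A(x) = x^4 - 16*x^3 + 96*x^2 - 256*x + 256
which factors as (x - 4)^4. The eigenvalues (with algebraic multiplicities) are λ = 4 with multiplicity 4.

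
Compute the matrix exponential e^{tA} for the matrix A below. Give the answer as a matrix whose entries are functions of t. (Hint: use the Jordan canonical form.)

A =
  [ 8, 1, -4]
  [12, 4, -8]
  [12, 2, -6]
e^{tA} =
  [6*t*exp(2*t) + exp(2*t), t*exp(2*t), -4*t*exp(2*t)]
  [12*t*exp(2*t), 2*t*exp(2*t) + exp(2*t), -8*t*exp(2*t)]
  [12*t*exp(2*t), 2*t*exp(2*t), -8*t*exp(2*t) + exp(2*t)]

Strategy: write A = P · J · P⁻¹ where J is a Jordan canonical form, so e^{tA} = P · e^{tJ} · P⁻¹, and e^{tJ} can be computed block-by-block.

A has Jordan form
J =
  [2, 1, 0]
  [0, 2, 0]
  [0, 0, 2]
(up to reordering of blocks).

Per-block formulas:
  For a 2×2 Jordan block J_2(2): exp(t · J_2(2)) = e^(2t)·(I + t·N), where N is the 2×2 nilpotent shift.
  For a 1×1 block at λ = 2: exp(t · [2]) = [e^(2t)].

After assembling e^{tJ} and conjugating by P, we get:

e^{tA} =
  [6*t*exp(2*t) + exp(2*t), t*exp(2*t), -4*t*exp(2*t)]
  [12*t*exp(2*t), 2*t*exp(2*t) + exp(2*t), -8*t*exp(2*t)]
  [12*t*exp(2*t), 2*t*exp(2*t), -8*t*exp(2*t) + exp(2*t)]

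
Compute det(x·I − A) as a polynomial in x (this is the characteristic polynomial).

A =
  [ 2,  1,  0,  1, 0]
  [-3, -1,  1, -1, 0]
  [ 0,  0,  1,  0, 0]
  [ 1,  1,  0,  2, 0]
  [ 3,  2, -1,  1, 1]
x^5 - 5*x^4 + 10*x^3 - 10*x^2 + 5*x - 1

Expanding det(x·I − A) (e.g. by cofactor expansion or by noting that A is similar to its Jordan form J, which has the same characteristic polynomial as A) gives
  χ_A(x) = x^5 - 5*x^4 + 10*x^3 - 10*x^2 + 5*x - 1
which factors as (x - 1)^5. The eigenvalues (with algebraic multiplicities) are λ = 1 with multiplicity 5.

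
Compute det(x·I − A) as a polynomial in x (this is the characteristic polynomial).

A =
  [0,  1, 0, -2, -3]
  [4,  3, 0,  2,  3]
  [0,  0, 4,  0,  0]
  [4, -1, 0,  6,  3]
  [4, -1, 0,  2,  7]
x^5 - 20*x^4 + 160*x^3 - 640*x^2 + 1280*x - 1024

Expanding det(x·I − A) (e.g. by cofactor expansion or by noting that A is similar to its Jordan form J, which has the same characteristic polynomial as A) gives
  χ_A(x) = x^5 - 20*x^4 + 160*x^3 - 640*x^2 + 1280*x - 1024
which factors as (x - 4)^5. The eigenvalues (with algebraic multiplicities) are λ = 4 with multiplicity 5.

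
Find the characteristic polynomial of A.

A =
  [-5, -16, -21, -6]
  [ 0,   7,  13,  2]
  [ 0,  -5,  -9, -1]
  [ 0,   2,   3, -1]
x^4 + 8*x^3 + 18*x^2 + 16*x + 5

Expanding det(x·I − A) (e.g. by cofactor expansion or by noting that A is similar to its Jordan form J, which has the same characteristic polynomial as A) gives
  χ_A(x) = x^4 + 8*x^3 + 18*x^2 + 16*x + 5
which factors as (x + 1)^3*(x + 5). The eigenvalues (with algebraic multiplicities) are λ = -5 with multiplicity 1, λ = -1 with multiplicity 3.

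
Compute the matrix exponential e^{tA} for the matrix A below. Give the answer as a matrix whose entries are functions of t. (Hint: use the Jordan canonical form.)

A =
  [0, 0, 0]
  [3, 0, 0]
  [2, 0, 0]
e^{tA} =
  [1, 0, 0]
  [3*t, 1, 0]
  [2*t, 0, 1]

Strategy: write A = P · J · P⁻¹ where J is a Jordan canonical form, so e^{tA} = P · e^{tJ} · P⁻¹, and e^{tJ} can be computed block-by-block.

A has Jordan form
J =
  [0, 1, 0]
  [0, 0, 0]
  [0, 0, 0]
(up to reordering of blocks).

Per-block formulas:
  For a 1×1 block at λ = 0: exp(t · [0]) = [e^(0t)].
  For a 2×2 Jordan block J_2(0): exp(t · J_2(0)) = e^(0t)·(I + t·N), where N is the 2×2 nilpotent shift.

After assembling e^{tJ} and conjugating by P, we get:

e^{tA} =
  [1, 0, 0]
  [3*t, 1, 0]
  [2*t, 0, 1]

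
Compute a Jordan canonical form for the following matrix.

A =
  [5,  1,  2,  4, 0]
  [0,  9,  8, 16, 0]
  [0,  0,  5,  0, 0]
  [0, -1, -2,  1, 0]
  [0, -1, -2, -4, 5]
J_2(5) ⊕ J_1(5) ⊕ J_1(5) ⊕ J_1(5)

The characteristic polynomial is
  det(x·I − A) = x^5 - 25*x^4 + 250*x^3 - 1250*x^2 + 3125*x - 3125 = (x - 5)^5

Eigenvalues and multiplicities (the geometric multiplicity of λ is n − rank(A − λI), which equals the number of Jordan blocks for λ):
  λ = 5: algebraic multiplicity = 5, geometric multiplicity = 4

Determining the block sizes for each eigenvalue:
  λ = 5: 4 blocks summing to 5 forces exactly one block of size 2 and the rest size 1 → block sizes [2, 1, 1, 1]

Assembling the blocks gives a Jordan form
J =
  [5, 1, 0, 0, 0]
  [0, 5, 0, 0, 0]
  [0, 0, 5, 0, 0]
  [0, 0, 0, 5, 0]
  [0, 0, 0, 0, 5]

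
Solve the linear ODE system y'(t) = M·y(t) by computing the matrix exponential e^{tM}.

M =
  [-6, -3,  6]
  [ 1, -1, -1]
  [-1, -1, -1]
e^{tM} =
  [-3*t*exp(-3*t) + exp(-3*t), -3*exp(-2*t) + 3*exp(-3*t), 9*t*exp(-3*t) - 3*exp(-2*t) + 3*exp(-3*t)]
  [t*exp(-3*t), 2*exp(-2*t) - exp(-3*t), -3*t*exp(-3*t) + 2*exp(-2*t) - 2*exp(-3*t)]
  [-t*exp(-3*t), -exp(-2*t) + exp(-3*t), 3*t*exp(-3*t) - exp(-2*t) + 2*exp(-3*t)]

Strategy: write M = P · J · P⁻¹ where J is a Jordan canonical form, so e^{tM} = P · e^{tJ} · P⁻¹, and e^{tJ} can be computed block-by-block.

M has Jordan form
J =
  [-3,  1,  0]
  [ 0, -3,  0]
  [ 0,  0, -2]
(up to reordering of blocks).

Per-block formulas:
  For a 1×1 block at λ = -2: exp(t · [-2]) = [e^(-2t)].
  For a 2×2 Jordan block J_2(-3): exp(t · J_2(-3)) = e^(-3t)·(I + t·N), where N is the 2×2 nilpotent shift.

After assembling e^{tJ} and conjugating by P, we get:

e^{tM} =
  [-3*t*exp(-3*t) + exp(-3*t), -3*exp(-2*t) + 3*exp(-3*t), 9*t*exp(-3*t) - 3*exp(-2*t) + 3*exp(-3*t)]
  [t*exp(-3*t), 2*exp(-2*t) - exp(-3*t), -3*t*exp(-3*t) + 2*exp(-2*t) - 2*exp(-3*t)]
  [-t*exp(-3*t), -exp(-2*t) + exp(-3*t), 3*t*exp(-3*t) - exp(-2*t) + 2*exp(-3*t)]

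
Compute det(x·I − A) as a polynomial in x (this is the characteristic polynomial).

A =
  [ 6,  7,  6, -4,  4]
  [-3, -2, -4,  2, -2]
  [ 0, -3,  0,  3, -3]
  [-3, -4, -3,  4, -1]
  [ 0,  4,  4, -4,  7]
x^5 - 15*x^4 + 90*x^3 - 270*x^2 + 405*x - 243

Expanding det(x·I − A) (e.g. by cofactor expansion or by noting that A is similar to its Jordan form J, which has the same characteristic polynomial as A) gives
  χ_A(x) = x^5 - 15*x^4 + 90*x^3 - 270*x^2 + 405*x - 243
which factors as (x - 3)^5. The eigenvalues (with algebraic multiplicities) are λ = 3 with multiplicity 5.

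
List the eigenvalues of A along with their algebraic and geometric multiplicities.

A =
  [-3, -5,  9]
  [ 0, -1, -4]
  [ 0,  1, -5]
λ = -3: alg = 3, geom = 1

Step 1 — factor the characteristic polynomial to read off the algebraic multiplicities:
  χ_A(x) = (x + 3)^3

Step 2 — compute geometric multiplicities via the rank-nullity identity g(λ) = n − rank(A − λI):
  rank(A − (-3)·I) = 2, so dim ker(A − (-3)·I) = n − 2 = 1

Summary:
  λ = -3: algebraic multiplicity = 3, geometric multiplicity = 1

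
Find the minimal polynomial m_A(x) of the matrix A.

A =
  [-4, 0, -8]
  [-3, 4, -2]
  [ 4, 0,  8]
x^3 - 8*x^2 + 16*x

The characteristic polynomial is χ_A(x) = x*(x - 4)^2, so the eigenvalues are known. The minimal polynomial is
  m_A(x) = Π_λ (x − λ)^{k_λ}
where k_λ is the size of the *largest* Jordan block for λ (equivalently, the smallest k with (A − λI)^k v = 0 for every generalised eigenvector v of λ).

  λ = 0: largest Jordan block has size 1, contributing (x − 0)
  λ = 4: largest Jordan block has size 2, contributing (x − 4)^2

So m_A(x) = x*(x - 4)^2 = x^3 - 8*x^2 + 16*x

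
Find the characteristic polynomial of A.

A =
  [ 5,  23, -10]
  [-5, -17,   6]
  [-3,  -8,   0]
x^3 + 12*x^2 + 48*x + 64

Expanding det(x·I − A) (e.g. by cofactor expansion or by noting that A is similar to its Jordan form J, which has the same characteristic polynomial as A) gives
  χ_A(x) = x^3 + 12*x^2 + 48*x + 64
which factors as (x + 4)^3. The eigenvalues (with algebraic multiplicities) are λ = -4 with multiplicity 3.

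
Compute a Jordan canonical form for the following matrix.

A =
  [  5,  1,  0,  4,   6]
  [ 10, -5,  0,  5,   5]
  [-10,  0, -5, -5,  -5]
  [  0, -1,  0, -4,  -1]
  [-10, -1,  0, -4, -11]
J_2(-5) ⊕ J_1(-5) ⊕ J_1(-5) ⊕ J_1(0)

The characteristic polynomial is
  det(x·I − A) = x^5 + 20*x^4 + 150*x^3 + 500*x^2 + 625*x = x*(x + 5)^4

Eigenvalues and multiplicities (the geometric multiplicity of λ is n − rank(A − λI), which equals the number of Jordan blocks for λ):
  λ = -5: algebraic multiplicity = 4, geometric multiplicity = 3
  λ = 0: algebraic multiplicity = 1, geometric multiplicity = 1

Determining the block sizes for each eigenvalue:
  λ = -5: 3 blocks summing to 4 forces exactly one block of size 2 and the rest size 1 → block sizes [2, 1, 1]
  λ = 0: one block (gm = 1), so the single block has size am = 1 → block sizes [1]

Assembling the blocks gives a Jordan form
J =
  [-5,  1,  0,  0, 0]
  [ 0, -5,  0,  0, 0]
  [ 0,  0, -5,  0, 0]
  [ 0,  0,  0, -5, 0]
  [ 0,  0,  0,  0, 0]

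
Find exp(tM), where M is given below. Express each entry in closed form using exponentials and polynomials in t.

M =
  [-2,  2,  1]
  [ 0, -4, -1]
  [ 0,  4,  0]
e^{tM} =
  [exp(-2*t), 2*t*exp(-2*t), t*exp(-2*t)]
  [0, -2*t*exp(-2*t) + exp(-2*t), -t*exp(-2*t)]
  [0, 4*t*exp(-2*t), 2*t*exp(-2*t) + exp(-2*t)]

Strategy: write M = P · J · P⁻¹ where J is a Jordan canonical form, so e^{tM} = P · e^{tJ} · P⁻¹, and e^{tJ} can be computed block-by-block.

M has Jordan form
J =
  [-2,  1,  0]
  [ 0, -2,  0]
  [ 0,  0, -2]
(up to reordering of blocks).

Per-block formulas:
  For a 1×1 block at λ = -2: exp(t · [-2]) = [e^(-2t)].
  For a 2×2 Jordan block J_2(-2): exp(t · J_2(-2)) = e^(-2t)·(I + t·N), where N is the 2×2 nilpotent shift.

After assembling e^{tJ} and conjugating by P, we get:

e^{tM} =
  [exp(-2*t), 2*t*exp(-2*t), t*exp(-2*t)]
  [0, -2*t*exp(-2*t) + exp(-2*t), -t*exp(-2*t)]
  [0, 4*t*exp(-2*t), 2*t*exp(-2*t) + exp(-2*t)]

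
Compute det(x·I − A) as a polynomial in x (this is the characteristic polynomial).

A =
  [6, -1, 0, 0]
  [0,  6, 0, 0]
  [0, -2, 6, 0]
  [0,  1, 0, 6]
x^4 - 24*x^3 + 216*x^2 - 864*x + 1296

Expanding det(x·I − A) (e.g. by cofactor expansion or by noting that A is similar to its Jordan form J, which has the same characteristic polynomial as A) gives
  χ_A(x) = x^4 - 24*x^3 + 216*x^2 - 864*x + 1296
which factors as (x - 6)^4. The eigenvalues (with algebraic multiplicities) are λ = 6 with multiplicity 4.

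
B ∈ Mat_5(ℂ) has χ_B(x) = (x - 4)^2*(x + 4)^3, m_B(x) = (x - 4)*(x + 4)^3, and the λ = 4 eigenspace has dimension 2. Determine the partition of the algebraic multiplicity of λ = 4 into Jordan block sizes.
Block sizes for λ = 4: [1, 1]

Step 1 — from the characteristic polynomial, algebraic multiplicity of λ = 4 is 2. From dim ker(B − (4)·I) = 2, there are exactly 2 Jordan blocks for λ = 4.
Step 2 — from the minimal polynomial, the factor (x − 4) tells us the largest block for λ = 4 has size 1.
Step 3 — with total size 2, 2 blocks, and largest block 1, the block sizes (in nonincreasing order) are [1, 1].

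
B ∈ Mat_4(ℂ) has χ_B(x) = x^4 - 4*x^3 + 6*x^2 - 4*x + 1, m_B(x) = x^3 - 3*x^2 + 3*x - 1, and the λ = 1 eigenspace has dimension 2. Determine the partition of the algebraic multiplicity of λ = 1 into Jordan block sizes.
Block sizes for λ = 1: [3, 1]

Step 1 — from the characteristic polynomial, algebraic multiplicity of λ = 1 is 4. From dim ker(B − (1)·I) = 2, there are exactly 2 Jordan blocks for λ = 1.
Step 2 — from the minimal polynomial, the factor (x − 1)^3 tells us the largest block for λ = 1 has size 3.
Step 3 — with total size 4, 2 blocks, and largest block 3, the block sizes (in nonincreasing order) are [3, 1].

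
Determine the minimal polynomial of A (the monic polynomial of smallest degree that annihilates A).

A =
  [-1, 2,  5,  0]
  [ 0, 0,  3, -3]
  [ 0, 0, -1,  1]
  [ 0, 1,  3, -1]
x^4 + 3*x^3 + 3*x^2 + x

The characteristic polynomial is χ_A(x) = x*(x + 1)^3, so the eigenvalues are known. The minimal polynomial is
  m_A(x) = Π_λ (x − λ)^{k_λ}
where k_λ is the size of the *largest* Jordan block for λ (equivalently, the smallest k with (A − λI)^k v = 0 for every generalised eigenvector v of λ).

  λ = -1: largest Jordan block has size 3, contributing (x + 1)^3
  λ = 0: largest Jordan block has size 1, contributing (x − 0)

So m_A(x) = x*(x + 1)^3 = x^4 + 3*x^3 + 3*x^2 + x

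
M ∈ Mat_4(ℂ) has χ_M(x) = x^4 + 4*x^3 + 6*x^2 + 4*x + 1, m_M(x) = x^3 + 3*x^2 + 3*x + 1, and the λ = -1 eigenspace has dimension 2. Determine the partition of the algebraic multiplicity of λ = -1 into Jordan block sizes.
Block sizes for λ = -1: [3, 1]

Step 1 — from the characteristic polynomial, algebraic multiplicity of λ = -1 is 4. From dim ker(M − (-1)·I) = 2, there are exactly 2 Jordan blocks for λ = -1.
Step 2 — from the minimal polynomial, the factor (x + 1)^3 tells us the largest block for λ = -1 has size 3.
Step 3 — with total size 4, 2 blocks, and largest block 3, the block sizes (in nonincreasing order) are [3, 1].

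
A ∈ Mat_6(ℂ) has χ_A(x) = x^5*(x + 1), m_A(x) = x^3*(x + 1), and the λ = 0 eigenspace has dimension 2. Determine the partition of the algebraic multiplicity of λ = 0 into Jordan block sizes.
Block sizes for λ = 0: [3, 2]

Step 1 — from the characteristic polynomial, algebraic multiplicity of λ = 0 is 5. From dim ker(A − (0)·I) = 2, there are exactly 2 Jordan blocks for λ = 0.
Step 2 — from the minimal polynomial, the factor (x − 0)^3 tells us the largest block for λ = 0 has size 3.
Step 3 — with total size 5, 2 blocks, and largest block 3, the block sizes (in nonincreasing order) are [3, 2].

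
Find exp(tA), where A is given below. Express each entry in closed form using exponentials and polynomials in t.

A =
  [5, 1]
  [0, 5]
e^{tA} =
  [exp(5*t), t*exp(5*t)]
  [0, exp(5*t)]

Strategy: write A = P · J · P⁻¹ where J is a Jordan canonical form, so e^{tA} = P · e^{tJ} · P⁻¹, and e^{tJ} can be computed block-by-block.

A has Jordan form
J =
  [5, 1]
  [0, 5]
(up to reordering of blocks).

Per-block formulas:
  For a 2×2 Jordan block J_2(5): exp(t · J_2(5)) = e^(5t)·(I + t·N), where N is the 2×2 nilpotent shift.

After assembling e^{tJ} and conjugating by P, we get:

e^{tA} =
  [exp(5*t), t*exp(5*t)]
  [0, exp(5*t)]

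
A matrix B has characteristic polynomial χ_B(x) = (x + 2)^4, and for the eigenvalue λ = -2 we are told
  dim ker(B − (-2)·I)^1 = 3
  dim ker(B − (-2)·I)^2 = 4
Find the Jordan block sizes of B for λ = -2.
Block sizes for λ = -2: [2, 1, 1]

From the dimensions of kernels of powers, the number of Jordan blocks of size at least j is d_j − d_{j−1} where d_j = dim ker(N^j) (with d_0 = 0). Computing the differences gives [3, 1].
The number of blocks of size exactly k is (#blocks of size ≥ k) − (#blocks of size ≥ k + 1), so the partition is: 2 block(s) of size 1, 1 block(s) of size 2.
In nonincreasing order the block sizes are [2, 1, 1].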